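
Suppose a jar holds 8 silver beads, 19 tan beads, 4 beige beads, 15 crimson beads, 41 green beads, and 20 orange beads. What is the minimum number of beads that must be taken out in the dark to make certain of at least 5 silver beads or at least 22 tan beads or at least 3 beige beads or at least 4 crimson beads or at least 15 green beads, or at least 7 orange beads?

Each of the 6 colors has its own threshold; avoid all of them simultaneously.
The worst case stops just short of every target: 4 silver, all 19 tan, 2 beige, 3 crimson, 14 green, 6 orange — 4 + 19 + 2 + 3 + 14 + 6 = 48 beads.
One more bead must push some color to its target, so 48 + 1 = 49.

49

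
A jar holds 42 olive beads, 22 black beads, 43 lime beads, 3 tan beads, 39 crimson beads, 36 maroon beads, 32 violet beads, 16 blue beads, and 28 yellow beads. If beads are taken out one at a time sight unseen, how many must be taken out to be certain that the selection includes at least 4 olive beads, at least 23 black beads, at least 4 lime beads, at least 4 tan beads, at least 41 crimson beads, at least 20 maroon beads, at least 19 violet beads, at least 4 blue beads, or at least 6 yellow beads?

116

Each of the 9 colors has its own threshold; avoid all of them simultaneously.
The worst case stops just short of every target: 3 olive, 22 black, 3 lime, 3 tan, all 39 crimson, 19 maroon, 18 violet, 3 blue, 5 yellow — 3 + 22 + 3 + 3 + 39 + 19 + 18 + 3 + 5 = 115 beads.
One more bead must push some color to its target, so 115 + 1 = 116.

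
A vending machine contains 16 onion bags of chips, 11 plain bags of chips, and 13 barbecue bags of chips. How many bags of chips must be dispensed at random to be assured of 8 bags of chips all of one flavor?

The worst case takes 7 bags of chips of each flavor without reaching 8 of any: 3 × 7 = 21.
The next bag of chips must bring some flavor to 8, so 21 + 1 = 22.

22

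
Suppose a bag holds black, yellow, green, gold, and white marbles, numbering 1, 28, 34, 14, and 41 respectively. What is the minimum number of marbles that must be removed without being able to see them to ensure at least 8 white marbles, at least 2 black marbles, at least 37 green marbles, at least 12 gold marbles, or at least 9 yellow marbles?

62

Each of the 5 colors has its own threshold; avoid all of them simultaneously.
The worst case stops just short of every target: 1 black, 8 yellow, all 34 green, 11 gold, 7 white — 1 + 8 + 34 + 11 + 7 = 61 marbles.
One more marble must push some color to its target, so 61 + 1 = 62.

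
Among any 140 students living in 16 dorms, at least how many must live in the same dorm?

If each of the 16 dorms held at most 8, the total would be at most 16 × 8 = 128 < 140, a contradiction.
So at least one holds ⌈140/16⌉ = 9.

9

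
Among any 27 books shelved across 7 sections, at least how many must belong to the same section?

4

The 27 books fall into 7 sections.
If each of the 7 sections held at most 3, the total would be at most 7 × 3 = 21 < 27, a contradiction.
So at least one holds ⌈27/7⌉ = 4.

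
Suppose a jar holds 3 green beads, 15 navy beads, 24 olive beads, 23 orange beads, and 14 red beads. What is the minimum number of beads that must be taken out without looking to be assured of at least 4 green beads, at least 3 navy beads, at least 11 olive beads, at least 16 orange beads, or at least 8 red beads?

38

The worst case stops just short of every target: 3 green, 2 navy, 10 olive, 15 orange, 7 red — 3 + 2 + 10 + 15 + 7 = 37 beads.
One more bead must push some color to its target, so 37 + 1 = 38.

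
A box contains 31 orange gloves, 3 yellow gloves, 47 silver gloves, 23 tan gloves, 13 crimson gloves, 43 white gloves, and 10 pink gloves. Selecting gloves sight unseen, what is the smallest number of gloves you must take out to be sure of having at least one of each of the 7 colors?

The hardest color to obtain is yellow: we could draw every other glove first — 170 − 3 = 167 gloves — without a single yellow one.
The next draw must be yellow, so 167 + 1 = 168.

168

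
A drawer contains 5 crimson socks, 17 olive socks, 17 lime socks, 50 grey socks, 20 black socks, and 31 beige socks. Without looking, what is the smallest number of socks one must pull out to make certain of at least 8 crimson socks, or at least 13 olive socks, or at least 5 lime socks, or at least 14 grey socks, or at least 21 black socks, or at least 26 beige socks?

Each of the 6 colors has its own threshold; avoid all of them simultaneously.
The worst case stops just short of every target: all 5 crimson, 12 olive, 4 lime, 13 grey, 20 black, 25 beige — 5 + 12 + 4 + 13 + 20 + 25 = 79 socks.
One more sock must push some color to its target, so 79 + 1 = 80.

80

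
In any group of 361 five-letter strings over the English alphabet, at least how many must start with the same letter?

14

If each of the 26 possible first letters held at most 13, the total would be at most 26 × 13 = 338 < 361, a contradiction.
So at least one holds ⌈361/26⌉ = 14.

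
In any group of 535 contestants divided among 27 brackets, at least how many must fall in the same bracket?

20

If each of the 27 brackets held at most 19, the total would be at most 27 × 19 = 513 < 535, a contradiction.
So at least one holds ⌈535/27⌉ = 20.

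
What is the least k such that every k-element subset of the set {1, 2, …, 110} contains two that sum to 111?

Partition {1, …, 110} into 55 pairs: {1,110}, {2,109}, …, {55,56}.
Choosing 55 integers — say the integers 1 through 55 — takes one from each pair and avoids the property.
Choosing 56 forces two into the same pair by pigeonhole, and those sum to 111. So 56.

56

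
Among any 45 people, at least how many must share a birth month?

The 45 people fall into 12 months of the year.
If each of the 12 months of the year held at most 3, the total would be at most 12 × 3 = 36 < 45, a contradiction.
So at least one holds ⌈45/12⌉ = 4.

4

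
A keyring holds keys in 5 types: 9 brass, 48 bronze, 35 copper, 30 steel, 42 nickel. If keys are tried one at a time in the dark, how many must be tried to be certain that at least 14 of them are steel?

148

The worst case draws every non-steel key first: 9 + 48 + 35 + 42 = 134.
The next 14 draws are then forced to be steel, giving 134 + 14 = 148.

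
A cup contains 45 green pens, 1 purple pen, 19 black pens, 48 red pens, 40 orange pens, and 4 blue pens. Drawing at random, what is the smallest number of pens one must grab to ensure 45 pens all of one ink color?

In the worst case we take at most 44 of each ink color, but all 1 purple, all 19 black, all 40 orange, and all 4 blue (fewer than 44), giving 44 + 1 + 19 + 44 + 40 + 4 = 152.
One more pen then forces some ink color to 45, so 152 + 1 = 153.

153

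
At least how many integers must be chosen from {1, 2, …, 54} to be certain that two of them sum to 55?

Partition {1, …, 54} into 27 pairs: {1,54}, {2,53}, …, {27,28}.
Choosing 27 integers — say the integers 1 through 27 — takes one from each pair and avoids the property.
Choosing 28 forces two into the same pair by pigeonhole, and those sum to 55. So 28.

28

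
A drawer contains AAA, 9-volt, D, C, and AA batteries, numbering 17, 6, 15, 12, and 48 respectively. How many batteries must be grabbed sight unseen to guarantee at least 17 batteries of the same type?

In the worst case we take at most 16 of each type, but all 6 9-volt, all 15 D, and all 12 C (fewer than 16), giving 16 + 6 + 15 + 12 + 16 = 65.
One more battery then forces some type to 17, so 65 + 1 = 66.

66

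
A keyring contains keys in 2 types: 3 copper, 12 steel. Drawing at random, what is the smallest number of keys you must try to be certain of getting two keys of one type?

3

Treat the 2 types as pigeonholes.
The worst case takes 1 key of each type without reaching 2 of any: 2 × 1 = 2.
The next key must bring some type to 2, so 2 + 1 = 3.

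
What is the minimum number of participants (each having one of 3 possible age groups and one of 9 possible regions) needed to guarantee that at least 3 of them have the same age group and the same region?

55

There are 3 × 9 = 27 (age group, region) combinations acting as pigeonholes.
With 27 × 2 = 54 participants we could place exactly 2 in each, with no (age group, region) pair reaching 3.
One more forces some (age group, region) pair to hold 3, so 54 + 1 = 55.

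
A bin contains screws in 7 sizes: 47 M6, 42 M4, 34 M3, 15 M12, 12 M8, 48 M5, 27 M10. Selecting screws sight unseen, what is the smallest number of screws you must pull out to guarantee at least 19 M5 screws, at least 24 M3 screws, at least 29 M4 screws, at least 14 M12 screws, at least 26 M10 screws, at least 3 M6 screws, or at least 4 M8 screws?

113

Each of the 7 sizes has its own threshold; avoid all of them simultaneously.
The worst case stops just short of every target: 2 M6, 28 M4, 23 M3, 13 M12, 3 M8, 18 M5, 25 M10 — 2 + 28 + 23 + 13 + 3 + 18 + 25 = 112 screws.
One more screw must push some size to its target, so 112 + 1 = 113.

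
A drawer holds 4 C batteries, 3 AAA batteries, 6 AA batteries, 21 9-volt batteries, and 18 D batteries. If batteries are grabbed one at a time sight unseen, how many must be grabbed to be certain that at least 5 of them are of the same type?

In the worst case we take at most 4 of each type, but all 3 AAA (fewer than 4), giving 4 + 3 + 4 + 4 + 4 = 19.
One more battery then forces some type to 5, so 19 + 1 = 20.

20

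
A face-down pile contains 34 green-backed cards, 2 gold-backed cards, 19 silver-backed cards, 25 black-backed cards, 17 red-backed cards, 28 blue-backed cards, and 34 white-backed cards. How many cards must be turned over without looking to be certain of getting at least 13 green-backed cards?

138

To avoid green-backed cards as long as possible, exhaust the other 6 back colors first.
The worst case draws every non-green-backed card first: 2 + 19 + 25 + 17 + 28 + 34 = 125.
The next 13 draws are then forced to be green-backed, giving 125 + 13 = 138.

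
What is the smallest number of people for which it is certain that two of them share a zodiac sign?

13

There are 12 zodiac signs acting as pigeonholes.
With 12 people we could place one in each, avoiding any repeat.
One more forces some class to hold 2, so 12 + 1 = 13.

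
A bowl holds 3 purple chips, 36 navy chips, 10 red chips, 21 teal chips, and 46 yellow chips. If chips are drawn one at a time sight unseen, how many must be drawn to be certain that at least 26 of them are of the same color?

In the worst case we take at most 25 of each color, but all 3 purple, all 10 red, and all 21 teal (fewer than 25), giving 3 + 25 + 10 + 21 + 25 = 84.
One more chip then forces some color to 26, so 84 + 1 = 85.

85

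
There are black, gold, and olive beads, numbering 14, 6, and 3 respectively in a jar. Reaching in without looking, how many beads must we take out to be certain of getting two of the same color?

The worst case takes 1 bead of each color without reaching 2 of any: 3 × 1 = 3.
The next bead must bring some color to 2, so 3 + 1 = 4.

4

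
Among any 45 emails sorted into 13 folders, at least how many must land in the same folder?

The 45 emails fall into 13 folders.
If each of the 13 folders held at most 3, the total would be at most 13 × 3 = 39 < 45, a contradiction.
So at least one holds ⌈45/13⌉ = 4.

4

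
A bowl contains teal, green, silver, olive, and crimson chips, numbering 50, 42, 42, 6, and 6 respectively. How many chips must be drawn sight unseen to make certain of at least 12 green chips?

The worst case draws every non-green chip first: 50 + 42 + 6 + 6 = 104.
The next 12 draws are then forced to be green, giving 104 + 12 = 116.

116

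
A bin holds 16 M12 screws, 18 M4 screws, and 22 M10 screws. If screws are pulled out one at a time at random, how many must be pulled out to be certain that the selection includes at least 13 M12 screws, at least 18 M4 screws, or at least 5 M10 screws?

The worst case stops just short of every target: 12 M12, 17 M4, 4 M10 — 12 + 17 + 4 = 33 screws.
One more screw must push some size to its target, so 33 + 1 = 34.

34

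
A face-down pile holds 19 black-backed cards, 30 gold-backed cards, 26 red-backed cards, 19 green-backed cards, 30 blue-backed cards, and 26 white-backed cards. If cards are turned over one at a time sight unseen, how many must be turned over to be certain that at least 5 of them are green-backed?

To avoid green-backed cards as long as possible, exhaust the other 5 back colors first.
The worst case draws every non-green-backed card first: 19 + 30 + 26 + 30 + 26 = 131.
The next 5 draws are then forced to be green-backed, giving 131 + 5 = 136.

136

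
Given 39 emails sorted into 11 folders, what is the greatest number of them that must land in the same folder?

4

If each of the 11 folders held at most 3, the total would be at most 11 × 3 = 33 < 39, a contradiction.
So at least one holds ⌈39/11⌉ = 4.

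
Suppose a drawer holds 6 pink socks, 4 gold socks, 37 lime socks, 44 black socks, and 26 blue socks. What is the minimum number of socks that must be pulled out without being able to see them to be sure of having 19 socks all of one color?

65

In the worst case we take at most 18 of each color, but all 6 pink and all 4 gold (fewer than 18), giving 6 + 4 + 18 + 18 + 18 = 64.
One more sock then forces some color to 19, so 64 + 1 = 65.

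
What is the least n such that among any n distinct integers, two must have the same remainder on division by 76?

77

Two integers differ by a multiple of 76 exactly when they share a remainder mod 76.
There are 76 residue classes mod 76, so 76 integers can all lie in distinct classes.
One more integer must repeat a residue, giving a difference divisible by 76. So n = 76 + 1 = 77.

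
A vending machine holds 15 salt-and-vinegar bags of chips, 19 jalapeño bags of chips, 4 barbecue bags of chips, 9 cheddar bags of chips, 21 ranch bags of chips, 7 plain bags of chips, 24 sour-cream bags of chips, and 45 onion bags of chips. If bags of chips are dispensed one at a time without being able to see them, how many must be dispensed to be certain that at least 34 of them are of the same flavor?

133

Treat the 8 flavors as pigeonholes.
In the worst case we take at most 33 of each flavor, but all 15 salt-and-vinegar, all 19 jalapeño, all 4 barbecue, all 9 cheddar, all 21 ranch, all 7 plain, and all 24 sour-cream (fewer than 33), giving 15 + 19 + 4 + 9 + 21 + 7 + 24 + 33 = 132.
One more bag of chips then forces some flavor to 34, so 132 + 1 = 133.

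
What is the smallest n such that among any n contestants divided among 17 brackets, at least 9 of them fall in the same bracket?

137

There are 17 brackets acting as pigeonholes.
With 17 × 8 = 136 contestants we could place exactly 8 in each, with no class reaching 9.
One more forces some class to hold 9, so 136 + 1 = 137.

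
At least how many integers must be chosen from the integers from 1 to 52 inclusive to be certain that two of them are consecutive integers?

Partition {1, …, 52} into 26 pairs: {1,2}, {3,4}, …, {51,52}.
Choosing 26 integers — say the 26 even numbers 2, 4, …, 52 — takes one from each pair and avoids the property.
Choosing 27 forces two into the same pair by pigeonhole, and those are consecutive. So 27.

27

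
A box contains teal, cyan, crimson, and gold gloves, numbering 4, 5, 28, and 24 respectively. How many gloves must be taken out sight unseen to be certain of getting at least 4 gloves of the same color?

Treat the 4 colors as pigeonholes.
The worst case takes 3 gloves of each color without reaching 4 of any: 4 × 3 = 12.
The next glove must bring some color to 4, so 12 + 1 = 13.

13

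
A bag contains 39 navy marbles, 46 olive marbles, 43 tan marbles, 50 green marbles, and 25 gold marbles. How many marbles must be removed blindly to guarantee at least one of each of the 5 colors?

179

The hardest color to obtain is gold: we could draw every other marble first — 203 − 25 = 178 marbles — without a single gold one.
The next draw must be gold, so 178 + 1 = 179.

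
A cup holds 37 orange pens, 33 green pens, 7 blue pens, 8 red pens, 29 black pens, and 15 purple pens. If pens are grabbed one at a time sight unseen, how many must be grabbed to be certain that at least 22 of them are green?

118

The worst case draws every non-green pen first: 37 + 7 + 8 + 29 + 15 = 96.
The next 22 draws are then forced to be green, giving 96 + 22 = 118.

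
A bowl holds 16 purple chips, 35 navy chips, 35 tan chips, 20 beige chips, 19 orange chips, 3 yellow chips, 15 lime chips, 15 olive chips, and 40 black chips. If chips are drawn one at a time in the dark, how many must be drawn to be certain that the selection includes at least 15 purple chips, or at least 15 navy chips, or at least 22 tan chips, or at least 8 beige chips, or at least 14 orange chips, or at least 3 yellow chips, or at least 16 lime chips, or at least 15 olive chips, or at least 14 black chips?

Each of the 9 colors has its own threshold; avoid all of them simultaneously.
The worst case stops just short of every target: 14 purple, 14 navy, 21 tan, 7 beige, 13 orange, 2 yellow, 15 lime, 14 olive, 13 black — 14 + 14 + 21 + 7 + 13 + 2 + 15 + 14 + 13 = 113 chips.
One more chip must push some color to its target, so 113 + 1 = 114.

114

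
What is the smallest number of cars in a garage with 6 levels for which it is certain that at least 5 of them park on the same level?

There are 6 levels acting as pigeonholes.
With 6 × 4 = 24 cars we could place exactly 4 in each, with no class reaching 5.
One more forces some class to hold 5, so 24 + 1 = 25.

25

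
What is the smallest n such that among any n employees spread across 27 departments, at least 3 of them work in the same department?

There are 27 departments acting as pigeonholes.
With 27 × 2 = 54 employees we could place exactly 2 in each, with no class reaching 3.
One more forces some class to hold 3, so 54 + 1 = 55.

55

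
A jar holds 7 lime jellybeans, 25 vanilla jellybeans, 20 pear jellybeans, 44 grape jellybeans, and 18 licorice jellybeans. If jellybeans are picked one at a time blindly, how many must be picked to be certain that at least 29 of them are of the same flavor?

In the worst case we take at most 28 of each flavor, but all 7 lime, all 25 vanilla, all 20 pear, and all 18 licorice (fewer than 28), giving 7 + 25 + 20 + 28 + 18 = 98.
One more jellybean then forces some flavor to 29, so 98 + 1 = 99.

99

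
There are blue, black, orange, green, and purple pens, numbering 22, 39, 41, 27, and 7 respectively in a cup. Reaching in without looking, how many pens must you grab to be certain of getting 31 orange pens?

126

To avoid orange pens as long as possible, exhaust the other 4 ink colors first.
The worst case draws every non-orange pen first: 22 + 39 + 27 + 7 = 95.
The next 31 draws are then forced to be orange, giving 95 + 31 = 126.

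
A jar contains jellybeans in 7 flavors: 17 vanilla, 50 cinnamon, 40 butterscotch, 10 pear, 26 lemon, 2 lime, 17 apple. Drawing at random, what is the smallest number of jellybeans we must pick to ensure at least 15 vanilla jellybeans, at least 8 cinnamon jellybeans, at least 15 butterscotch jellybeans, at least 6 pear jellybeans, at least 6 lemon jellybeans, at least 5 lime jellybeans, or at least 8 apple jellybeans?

The worst case stops just short of every target: 14 vanilla, 7 cinnamon, 14 butterscotch, 5 pear, 5 lemon, all 2 lime, 7 apple — 14 + 7 + 14 + 5 + 5 + 2 + 7 = 54 jellybeans.
One more jellybean must push some flavor to its target, so 54 + 1 = 55.

55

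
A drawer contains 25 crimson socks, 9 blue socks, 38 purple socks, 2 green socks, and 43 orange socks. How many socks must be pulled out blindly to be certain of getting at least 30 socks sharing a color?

95

Treat the 5 colors as pigeonholes.
In the worst case we take at most 29 of each color, but all 25 crimson, all 9 blue, and all 2 green (fewer than 29), giving 25 + 9 + 29 + 2 + 29 = 94.
One more sock then forces some color to 30, so 94 + 1 = 95.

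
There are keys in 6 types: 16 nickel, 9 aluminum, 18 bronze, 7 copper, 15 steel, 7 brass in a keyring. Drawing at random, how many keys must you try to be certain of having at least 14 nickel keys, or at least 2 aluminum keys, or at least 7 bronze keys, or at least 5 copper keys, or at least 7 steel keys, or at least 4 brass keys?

The worst case stops just short of every target: 13 nickel, 1 aluminum, 6 bronze, 4 copper, 6 steel, 3 brass — 13 + 1 + 6 + 4 + 6 + 3 = 33 keys.
One more key must push some type to its target, so 33 + 1 = 34.

34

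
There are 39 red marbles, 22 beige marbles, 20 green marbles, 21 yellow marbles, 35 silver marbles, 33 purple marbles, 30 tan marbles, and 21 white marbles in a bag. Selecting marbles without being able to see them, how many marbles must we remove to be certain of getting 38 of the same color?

220

In the worst case we take at most 37 of each color, but all 22 beige, all 20 green, all 21 yellow, all 35 silver, all 33 purple, all 30 tan, and all 21 white (fewer than 37), giving 37 + 22 + 20 + 21 + 35 + 33 + 30 + 21 = 219.
One more marble then forces some color to 38, so 219 + 1 = 220.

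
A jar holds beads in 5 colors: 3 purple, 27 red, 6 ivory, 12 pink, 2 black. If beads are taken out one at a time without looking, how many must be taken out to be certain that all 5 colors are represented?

The hardest color to obtain is black: we could draw every other bead first — 50 − 2 = 48 beads — without a single black one.
The next draw must be black, so 48 + 1 = 49.

49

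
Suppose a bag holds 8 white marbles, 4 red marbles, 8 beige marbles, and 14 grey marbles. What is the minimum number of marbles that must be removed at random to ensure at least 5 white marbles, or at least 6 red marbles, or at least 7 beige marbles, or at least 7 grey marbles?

21

Each of the 4 colors has its own threshold; avoid all of them simultaneously.
The worst case stops just short of every target: 4 white, all 4 red, 6 beige, 6 grey — 4 + 4 + 6 + 6 = 20 marbles.
One more marble must push some color to its target, so 20 + 1 = 21.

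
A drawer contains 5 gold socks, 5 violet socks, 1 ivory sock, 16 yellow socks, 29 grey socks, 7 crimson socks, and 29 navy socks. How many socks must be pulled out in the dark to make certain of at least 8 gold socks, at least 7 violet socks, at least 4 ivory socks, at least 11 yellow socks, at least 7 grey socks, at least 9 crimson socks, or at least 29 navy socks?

63

Each of the 7 colors has its own threshold; avoid all of them simultaneously.
The worst case stops just short of every target: all 5 gold, all 5 violet, all 1 ivory, 10 yellow, 6 grey, all 7 crimson, 28 navy — 5 + 5 + 1 + 10 + 6 + 7 + 28 = 62 socks.
One more sock must push some color to its target, so 62 + 1 = 63.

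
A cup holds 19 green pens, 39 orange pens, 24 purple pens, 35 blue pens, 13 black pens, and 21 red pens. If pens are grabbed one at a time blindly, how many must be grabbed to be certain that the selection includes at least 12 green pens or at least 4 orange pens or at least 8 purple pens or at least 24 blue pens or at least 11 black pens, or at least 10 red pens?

64

The worst case stops just short of every target: 11 green, 3 orange, 7 purple, 23 blue, 10 black, 9 red — 11 + 3 + 7 + 23 + 10 + 9 = 63 pens.
One more pen must push some ink color to its target, so 63 + 1 = 64.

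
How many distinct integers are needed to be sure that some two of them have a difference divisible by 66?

67

Two integers differ by a multiple of 66 exactly when they share a remainder mod 66.
There are 66 residue classes mod 66, so 66 integers can all lie in distinct classes.
One more integer must repeat a residue, giving a difference divisible by 66. So n = 66 + 1 = 67.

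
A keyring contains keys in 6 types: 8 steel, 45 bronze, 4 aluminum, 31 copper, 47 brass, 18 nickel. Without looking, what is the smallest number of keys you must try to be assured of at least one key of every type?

The hardest type to obtain is aluminum: we could draw every other key first — 153 − 4 = 149 keys — without a single aluminum one.
The next draw must be aluminum, so 149 + 1 = 150.

150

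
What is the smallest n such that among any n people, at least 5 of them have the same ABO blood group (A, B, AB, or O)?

There are 4 ABO blood groups acting as pigeonholes.
With 4 × 4 = 16 people we could place exactly 4 in each, with no class reaching 5.
One more forces some class to hold 5, so 16 + 1 = 17.

17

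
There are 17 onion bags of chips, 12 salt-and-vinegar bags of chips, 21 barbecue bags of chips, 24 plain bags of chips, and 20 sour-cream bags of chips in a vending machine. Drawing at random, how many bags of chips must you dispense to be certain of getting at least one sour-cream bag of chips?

75

To avoid sour-cream bags of chips as long as possible, exhaust the other 4 flavors first.
The worst case draws every non-sour-cream bag of chips first: 17 + 12 + 21 + 24 = 74.
The next draw is then forced to be sour-cream, giving 74 + 1 = 75.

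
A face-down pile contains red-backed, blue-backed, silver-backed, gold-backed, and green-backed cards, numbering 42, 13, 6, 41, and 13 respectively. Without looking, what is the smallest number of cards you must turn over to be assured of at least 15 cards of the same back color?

Treat the 5 back colors as pigeonholes.
In the worst case we take at most 14 of each back color, but all 13 blue-backed, all 6 silver-backed, and all 13 green-backed (fewer than 14), giving 14 + 13 + 6 + 14 + 13 = 60.
One more card then forces some back color to 15, so 60 + 1 = 61.

61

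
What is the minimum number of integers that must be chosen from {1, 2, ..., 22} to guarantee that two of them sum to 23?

12

Partition {1, …, 22} into 11 pairs: {1,22}, {2,21}, …, {11,12}.
Choosing 11 integers — say the integers 1 through 11 — takes one from each pair and avoids the property.
Choosing 12 forces two into the same pair by pigeonhole, and those sum to 23. So 12.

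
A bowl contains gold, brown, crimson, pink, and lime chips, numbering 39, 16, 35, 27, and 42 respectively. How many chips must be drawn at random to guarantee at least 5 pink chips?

The worst case draws every non-pink chip first: 39 + 16 + 35 + 42 = 132.
The next 5 draws are then forced to be pink, giving 132 + 5 = 137.

137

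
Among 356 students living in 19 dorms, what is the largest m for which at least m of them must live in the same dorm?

The 356 students fall into 19 dorms.
If each of the 19 dorms held at most 18, the total would be at most 19 × 18 = 342 < 356, a contradiction.
So at least one holds ⌈356/19⌉ = 19.

19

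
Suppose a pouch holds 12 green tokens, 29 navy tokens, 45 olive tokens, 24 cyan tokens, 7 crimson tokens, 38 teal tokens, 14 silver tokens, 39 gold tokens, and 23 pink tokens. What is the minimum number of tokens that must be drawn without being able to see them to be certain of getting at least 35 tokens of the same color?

In the worst case we take at most 34 of each color, but all 12 green, all 29 navy, all 24 cyan, all 7 crimson, all 14 silver, and all 23 pink (fewer than 34), giving 12 + 29 + 34 + 24 + 7 + 34 + 14 + 34 + 23 = 211.
One more token then forces some color to 35, so 211 + 1 = 212.

212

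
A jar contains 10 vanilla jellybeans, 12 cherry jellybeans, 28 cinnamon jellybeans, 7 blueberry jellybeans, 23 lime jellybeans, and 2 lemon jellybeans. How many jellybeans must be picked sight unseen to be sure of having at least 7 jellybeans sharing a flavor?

33

In the worst case we take at most 6 of each flavor, but all 2 lemon (fewer than 6), giving 6 + 6 + 6 + 6 + 6 + 2 = 32.
One more jellybean then forces some flavor to 7, so 32 + 1 = 33.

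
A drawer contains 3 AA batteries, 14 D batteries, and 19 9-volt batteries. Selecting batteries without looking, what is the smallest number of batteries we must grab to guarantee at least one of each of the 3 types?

34

The hardest type to obtain is AA: we could draw every other battery first — 36 − 3 = 33 batteries — without a single AA one.
The next draw must be AA, so 33 + 1 = 34.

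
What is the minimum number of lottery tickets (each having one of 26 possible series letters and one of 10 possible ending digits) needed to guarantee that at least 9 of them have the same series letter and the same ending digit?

There are 26 × 10 = 260 (series letter, ending digit) combinations acting as pigeonholes.
With 260 × 8 = 2080 lottery tickets we could place exactly 8 in each, with no (series letter, ending digit) pair reaching 9.
One more forces some (series letter, ending digit) pair to hold 9, so 2080 + 1 = 2081.

2081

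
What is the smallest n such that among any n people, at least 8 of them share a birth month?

85

There are 12 months of the year acting as pigeonholes.
With 12 × 7 = 84 people we could place exactly 7 in each, with no class reaching 8.
One more forces some class to hold 8, so 84 + 1 = 85.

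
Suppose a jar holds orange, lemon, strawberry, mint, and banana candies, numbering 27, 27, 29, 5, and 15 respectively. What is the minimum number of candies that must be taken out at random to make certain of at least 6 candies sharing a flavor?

The worst case takes 5 candies of each flavor without reaching 6 of any: 5 × 5 = 25.
The next candy must bring some flavor to 6, so 25 + 1 = 26.

26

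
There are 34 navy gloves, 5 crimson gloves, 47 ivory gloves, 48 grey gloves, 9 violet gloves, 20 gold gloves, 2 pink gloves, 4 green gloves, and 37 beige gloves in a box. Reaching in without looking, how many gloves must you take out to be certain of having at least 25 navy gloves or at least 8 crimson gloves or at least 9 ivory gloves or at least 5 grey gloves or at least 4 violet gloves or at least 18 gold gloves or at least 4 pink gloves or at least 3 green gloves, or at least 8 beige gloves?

The worst case stops just short of every target: 24 navy, all 5 crimson, 8 ivory, 4 grey, 3 violet, 17 gold, all 2 pink, 2 green, 7 beige — 24 + 5 + 8 + 4 + 3 + 17 + 2 + 2 + 7 = 72 gloves.
One more glove must push some color to its target, so 72 + 1 = 73.

73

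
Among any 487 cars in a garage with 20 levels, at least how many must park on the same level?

25

The 487 cars fall into 20 levels.
If each of the 20 levels held at most 24, the total would be at most 20 × 24 = 480 < 487, a contradiction.
So at least one holds ⌈487/20⌉ = 25.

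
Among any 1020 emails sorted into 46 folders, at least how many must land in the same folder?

If each of the 46 folders held at most 22, the total would be at most 46 × 22 = 1012 < 1020, a contradiction.
So at least one holds ⌈1020/46⌉ = 23.

23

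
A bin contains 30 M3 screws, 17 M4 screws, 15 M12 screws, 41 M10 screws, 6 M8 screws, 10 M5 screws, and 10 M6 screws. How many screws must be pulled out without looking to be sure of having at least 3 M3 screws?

102

The worst case draws every non-M3 screw first: 17 + 15 + 41 + 6 + 10 + 10 = 99.
The next 3 draws are then forced to be M3, giving 99 + 3 = 102.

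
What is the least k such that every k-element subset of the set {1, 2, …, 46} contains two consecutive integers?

24

Partition {1, …, 46} into 23 pairs: {1,2}, {3,4}, …, {45,46}.
Choosing 23 integers — say the 23 even numbers 2, 4, …, 46 — takes one from each pair and avoids the property.
Choosing 24 forces two into the same pair by pigeonhole, and those are consecutive. So 24.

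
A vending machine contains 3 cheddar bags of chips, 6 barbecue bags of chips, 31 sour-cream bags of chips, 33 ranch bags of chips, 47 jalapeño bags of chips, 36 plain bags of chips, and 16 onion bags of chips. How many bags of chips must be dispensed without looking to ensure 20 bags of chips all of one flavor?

102

In the worst case we take at most 19 of each flavor, but all 3 cheddar, all 6 barbecue, and all 16 onion (fewer than 19), giving 3 + 6 + 19 + 19 + 19 + 19 + 16 = 101.
One more bag of chips then forces some flavor to 20, so 101 + 1 = 102.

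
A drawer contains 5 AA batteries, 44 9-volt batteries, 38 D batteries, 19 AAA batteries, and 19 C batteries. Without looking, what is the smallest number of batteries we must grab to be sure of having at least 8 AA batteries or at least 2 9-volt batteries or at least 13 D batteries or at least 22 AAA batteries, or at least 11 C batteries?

48

The worst case stops just short of every target: all 5 AA, 1 9-volt, 12 D, all 19 AAA, 10 C — 5 + 1 + 12 + 19 + 10 = 47 batteries.
One more battery must push some type to its target, so 47 + 1 = 48.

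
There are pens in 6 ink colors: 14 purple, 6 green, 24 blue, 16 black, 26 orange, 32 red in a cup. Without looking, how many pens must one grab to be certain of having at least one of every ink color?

113

The hardest ink color to obtain is green: we could draw every other pen first — 118 − 6 = 112 pens — without a single green one.
The next draw must be green, so 112 + 1 = 113.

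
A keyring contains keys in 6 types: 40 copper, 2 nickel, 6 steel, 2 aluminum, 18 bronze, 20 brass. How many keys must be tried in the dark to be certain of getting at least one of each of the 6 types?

The hardest type to obtain is nickel: we could draw every other key first — 88 − 2 = 86 keys — without a single nickel one.
The next draw must be nickel, so 86 + 1 = 87.

87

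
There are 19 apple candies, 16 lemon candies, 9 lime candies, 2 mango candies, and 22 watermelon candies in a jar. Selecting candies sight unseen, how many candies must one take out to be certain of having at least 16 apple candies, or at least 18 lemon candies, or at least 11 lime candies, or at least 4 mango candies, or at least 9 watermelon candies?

51

The worst case stops just short of every target: 15 apple, all 16 lemon, all 9 lime, all 2 mango, 8 watermelon — 15 + 16 + 9 + 2 + 8 = 50 candies.
One more candy must push some flavor to its target, so 50 + 1 = 51.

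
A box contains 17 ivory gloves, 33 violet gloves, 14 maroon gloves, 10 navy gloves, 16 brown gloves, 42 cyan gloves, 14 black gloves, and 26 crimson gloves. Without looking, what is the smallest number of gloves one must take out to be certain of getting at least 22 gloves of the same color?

In the worst case we take at most 21 of each color, but all 17 ivory, all 14 maroon, all 10 navy, all 16 brown, and all 14 black (fewer than 21), giving 17 + 21 + 14 + 10 + 16 + 21 + 14 + 21 = 134.
One more glove then forces some color to 22, so 134 + 1 = 135.

135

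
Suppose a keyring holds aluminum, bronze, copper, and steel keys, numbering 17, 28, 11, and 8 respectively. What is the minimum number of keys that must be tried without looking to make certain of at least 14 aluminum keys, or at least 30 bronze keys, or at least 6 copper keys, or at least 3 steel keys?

49

Each of the 4 types has its own threshold; avoid all of them simultaneously.
The worst case stops just short of every target: 13 aluminum, all 28 bronze, 5 copper, 2 steel — 13 + 28 + 5 + 2 = 48 keys.
One more key must push some type to its target, so 48 + 1 = 49.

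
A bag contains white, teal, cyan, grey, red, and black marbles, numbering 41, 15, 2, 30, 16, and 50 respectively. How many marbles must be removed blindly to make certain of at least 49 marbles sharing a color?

In the worst case we take at most 48 of each color, but all 41 white, all 15 teal, all 2 cyan, all 30 grey, and all 16 red (fewer than 48), giving 41 + 15 + 2 + 30 + 16 + 48 = 152.
One more marble then forces some color to 49, so 152 + 1 = 153.

153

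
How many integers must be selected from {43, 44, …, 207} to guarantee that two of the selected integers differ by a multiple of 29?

30

Use the pigeonhole principle on residue classes: group the integers by remainder mod 29; there are 29 residue classes, each nonempty in this range.
Choosing one from each class (29 integers) avoids any shared remainder.
One more choice must repeat a class, so two differ by a multiple of 29. Hence 29 + 1 = 30.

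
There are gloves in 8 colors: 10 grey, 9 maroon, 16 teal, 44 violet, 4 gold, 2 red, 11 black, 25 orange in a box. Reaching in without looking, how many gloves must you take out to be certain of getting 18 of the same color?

87

In the worst case we take at most 17 of each color, but all 10 grey, all 9 maroon, all 16 teal, all 4 gold, all 2 red, and all 11 black (fewer than 17), giving 10 + 9 + 16 + 17 + 4 + 2 + 11 + 17 = 86.
One more glove then forces some color to 18, so 86 + 1 = 87.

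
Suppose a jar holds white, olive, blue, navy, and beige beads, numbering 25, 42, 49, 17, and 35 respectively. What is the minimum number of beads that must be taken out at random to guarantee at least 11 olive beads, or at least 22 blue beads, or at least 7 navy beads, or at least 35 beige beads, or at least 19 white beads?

90

The worst case stops just short of every target: 18 white, 10 olive, 21 blue, 6 navy, 34 beige — 18 + 10 + 21 + 6 + 34 = 89 beads.
One more bead must push some color to its target, so 89 + 1 = 90.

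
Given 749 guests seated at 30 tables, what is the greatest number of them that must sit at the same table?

25

The 749 guests fall into 30 tables.
If each of the 30 tables held at most 24, the total would be at most 30 × 24 = 720 < 749, a contradiction.
So at least one holds ⌈749/30⌉ = 25.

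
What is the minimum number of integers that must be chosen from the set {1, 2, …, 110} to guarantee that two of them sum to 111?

Partition {1, …, 110} into 55 pairs: {1,110}, {2,109}, …, {55,56}.
Choosing 55 integers — say the integers 1 through 55 — takes one from each pair and avoids the property.
Choosing 56 forces two into the same pair by pigeonhole, and those sum to 111. So 56.

56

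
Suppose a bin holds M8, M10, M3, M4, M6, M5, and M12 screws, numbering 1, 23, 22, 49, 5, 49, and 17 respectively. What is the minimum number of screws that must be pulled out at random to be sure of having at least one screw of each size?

166

The hardest size to obtain is M8: we could draw every other screw first — 166 − 1 = 165 screws — without a single M8 one.
The next draw must be M8, so 165 + 1 = 166.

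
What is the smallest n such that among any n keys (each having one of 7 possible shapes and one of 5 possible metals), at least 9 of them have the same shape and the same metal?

281

There are 7 × 5 = 35 (shape, metal) combinations acting as pigeonholes.
With 35 × 8 = 280 keys we could place exactly 8 in each, with no (shape, metal) pair reaching 9.
One more forces some (shape, metal) pair to hold 9, so 280 + 1 = 281.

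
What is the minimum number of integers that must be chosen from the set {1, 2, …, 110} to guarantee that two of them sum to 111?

56

Partition {1, …, 110} into 55 pairs: {1,110}, {2,109}, …, {55,56}.
Choosing 55 integers — say the integers 1 through 55 — takes one from each pair and avoids the property.
Choosing 56 forces two into the same pair by pigeonhole, and those sum to 111. So 56.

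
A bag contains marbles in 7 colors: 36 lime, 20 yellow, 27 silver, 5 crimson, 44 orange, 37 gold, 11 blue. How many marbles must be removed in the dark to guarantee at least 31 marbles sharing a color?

154

In the worst case we take at most 30 of each color, but all 20 yellow, all 27 silver, all 5 crimson, and all 11 blue (fewer than 30), giving 30 + 20 + 27 + 5 + 30 + 30 + 11 = 153.
One more marble then forces some color to 31, so 153 + 1 = 154.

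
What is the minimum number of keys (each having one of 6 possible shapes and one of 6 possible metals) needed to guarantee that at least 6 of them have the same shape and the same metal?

There are 6 × 6 = 36 (shape, metal) combinations acting as pigeonholes.
With 36 × 5 = 180 keys we could place exactly 5 in each, with no (shape, metal) pair reaching 6.
One more forces some (shape, metal) pair to hold 6, so 180 + 1 = 181.

181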